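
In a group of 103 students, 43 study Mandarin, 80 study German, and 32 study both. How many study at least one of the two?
|A∪B| = |A| + |B| - |A∩B| = 43 + 80 - 32 = 91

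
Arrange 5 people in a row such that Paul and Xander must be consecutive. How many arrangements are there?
Treat the 2 as one block: (5-2+1)! × 2! = 24 × 2 = 48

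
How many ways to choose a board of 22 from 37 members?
C(37,22) = 37!/(22!×15!) = 9364199760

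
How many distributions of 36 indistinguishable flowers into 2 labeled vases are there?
C(36+2-1, 2-1) = C(37, 1) = 37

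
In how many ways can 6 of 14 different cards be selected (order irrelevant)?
C(14,6) = 14!/(6!×8!) = 3003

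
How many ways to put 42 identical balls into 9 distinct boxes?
C(42+9-1, 9-1) = C(50, 8) = 536878650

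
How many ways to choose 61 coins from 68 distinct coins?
C(68,61) = 68!/(61!×7!) = 969443904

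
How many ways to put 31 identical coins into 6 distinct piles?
C(31+6-1, 6-1) = C(36, 5) = 376992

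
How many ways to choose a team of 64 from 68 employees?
C(68,64) = 68!/(64!×4!) = 814385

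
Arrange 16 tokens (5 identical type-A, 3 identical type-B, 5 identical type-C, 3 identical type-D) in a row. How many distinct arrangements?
16! / (5! × 3! × 5! × 3!) = 40360320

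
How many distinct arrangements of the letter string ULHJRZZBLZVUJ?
13! / (2! × 2! × 1! × 1! × 3! × 1! × 1! × 2!) = 129729600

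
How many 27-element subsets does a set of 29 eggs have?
C(29,27) = 29!/(27!×2!) = 406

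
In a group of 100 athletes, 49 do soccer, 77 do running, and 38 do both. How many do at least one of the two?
|A∪B| = |A| + |B| - |A∩B| = 49 + 77 - 38 = 88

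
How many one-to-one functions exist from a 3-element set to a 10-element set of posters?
P(10,3) = 10!/(10-3)! = 720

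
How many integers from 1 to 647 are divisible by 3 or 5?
⌊647/3⌋ + ⌊647/5⌋ - ⌊647/15⌋ = 215 + 129 - 43 = 301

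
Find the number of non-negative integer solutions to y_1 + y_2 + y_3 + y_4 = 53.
C(53+4-1, 4-1) = C(56, 3) = 27720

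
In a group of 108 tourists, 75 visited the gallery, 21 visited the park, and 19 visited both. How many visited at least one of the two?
|A∪B| = |A| + |B| - |A∩B| = 75 + 21 - 19 = 77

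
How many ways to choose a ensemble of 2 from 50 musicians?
C(50,2) = 50!/(2!×48!) = 1225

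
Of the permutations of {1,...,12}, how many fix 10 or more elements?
Exactly j fixed points: C(12,j)·!(12-j); sum over j ≥ 10 (derangement numbers via !m = (m-1)·(!(m-1) + !(m-2)): !0..!2 = 1, 0, 1). Σ_{j=10}^{12} C(12,j)·!(12-j) = C(12,10)·!2 + C(12,11)·!1 + C(12,12)·!0 = 66·1 + 12·0 + 1·1 = 67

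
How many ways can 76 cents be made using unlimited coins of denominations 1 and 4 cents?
Coefficient of x^76 in 1/(1-x^1) · 1/(1-x^4). Use j coins of 4 for j = 0..⌊76/4⌋ = 19, the rest in 1s: 19 + 1 = 20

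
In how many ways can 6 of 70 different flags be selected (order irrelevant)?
C(70,6) = 70!/(6!×64!) = 131115985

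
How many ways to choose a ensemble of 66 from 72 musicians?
C(72,66) = 72!/(66!×6!) = 156238908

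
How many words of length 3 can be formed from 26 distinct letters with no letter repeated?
P(26,3) = 26!/(26-3)! = 15600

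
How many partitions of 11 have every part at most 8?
Let r_j(i) = number of partitions of i into parts ≤ j, for i = 0..11. r_1(i) = 1 for all i; r_j(i) = r_{j-1}(i) + r_j(i-j). Rows j = 2..8: ≤2: 1 1 2 2 3 3 4 4 5 5 6 6; ≤3: 1 1 2 3 4 5 7 8 10 12 14 16; ≤4: 1 1 2 3 5 6 9 11 15 18 23 27; ≤5: 1 1 2 3 5 7 10 13 18 23 30 37; ≤6: 1 1 2 3 5 7 11 14 20 26 35 44; ≤7: 1 1 2 3 5 7 11 15 21 28 38 49; ≤8: 1 1 2 3 5 7 11 15 22 29 40 52. r_8(11) = 52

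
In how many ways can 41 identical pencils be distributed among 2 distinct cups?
C(41+2-1, 2-1) = C(42, 1) = 42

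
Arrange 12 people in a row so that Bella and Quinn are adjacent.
Treat as block: (12-1)! × 2! = 39916800 × 2 = 79833600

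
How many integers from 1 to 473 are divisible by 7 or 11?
⌊473/7⌋ + ⌊473/11⌋ - ⌊473/77⌋ = 67 + 43 - 6 = 104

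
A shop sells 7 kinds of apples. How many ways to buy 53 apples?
C(53+7-1, 7-1) = C(59, 6) = 45057474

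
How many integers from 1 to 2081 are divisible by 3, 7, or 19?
⌊2081/3⌋+⌊2081/7⌋+⌊2081/19⌋ - ⌊2081/21⌋-⌊2081/57⌋-⌊2081/133⌋ + ⌊2081/399⌋ = 693+297+109 - 99-36-15 + 5 = 954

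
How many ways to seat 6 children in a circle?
Circular: fix one position, arrange the rest. (6-1)! = 120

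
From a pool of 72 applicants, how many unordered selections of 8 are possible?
C(72,8) = 72!/(8!×64!) = 11969016345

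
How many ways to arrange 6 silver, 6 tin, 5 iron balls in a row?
17! / (6! × 6! × 5!) = 5717712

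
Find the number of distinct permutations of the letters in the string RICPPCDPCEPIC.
13! / (4! × 2! × 1! × 1! × 1! × 4!) = 5405400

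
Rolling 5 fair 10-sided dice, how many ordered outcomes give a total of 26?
Coefficient of x^26 in (x + x² + ... + x^10)^5. By inclusion-exclusion on dice exceeding 10: Σ_j (-1)^j C(5,j)·C(26-1-10j, 4) = C(5,0)·C(25,4) - C(5,1)·C(15,4) + C(5,2)·C(5,4) = 1·12650 - 5·1365 + 10·5 = 5875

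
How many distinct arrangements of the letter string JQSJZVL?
7! / (2! × 1! × 1! × 1! × 1! × 1!) = 2520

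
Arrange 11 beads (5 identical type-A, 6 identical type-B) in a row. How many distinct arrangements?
11! / (5! × 6!) = 462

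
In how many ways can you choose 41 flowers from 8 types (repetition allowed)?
C(41+8-1, 8-1) = C(48, 7) = 73629072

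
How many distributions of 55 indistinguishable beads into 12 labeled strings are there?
C(55+12-1, 12-1) = C(66, 11) = 1074082795968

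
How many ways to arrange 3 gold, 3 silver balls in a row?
6! / (3! × 3!) = 20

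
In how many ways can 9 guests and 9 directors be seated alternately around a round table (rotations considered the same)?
Fix one of the guests: (9-1)! ways for the remaining guests, × 9! ways for the directors = 40320 × 362880 = 14631321600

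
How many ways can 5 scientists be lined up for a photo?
5! = 120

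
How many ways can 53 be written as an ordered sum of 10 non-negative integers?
C(53+10-1, 10-1) = C(62, 9) = 20286591270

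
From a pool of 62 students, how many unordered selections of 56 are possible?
C(62,56) = 62!/(56!×6!) = 61474519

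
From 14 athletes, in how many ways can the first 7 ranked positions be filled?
P(14,7) = 14!/(14-7)! = 17297280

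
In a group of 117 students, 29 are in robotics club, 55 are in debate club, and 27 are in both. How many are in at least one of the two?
|A∪B| = |A| + |B| - |A∩B| = 29 + 55 - 27 = 57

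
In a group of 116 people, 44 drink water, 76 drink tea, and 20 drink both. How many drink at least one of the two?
|A∪B| = |A| + |B| - |A∩B| = 44 + 76 - 20 = 100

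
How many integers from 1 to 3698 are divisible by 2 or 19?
⌊3698/2⌋ + ⌊3698/19⌋ - ⌊3698/38⌋ = 1849 + 194 - 97 = 1946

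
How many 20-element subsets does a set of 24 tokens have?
C(24,20) = 24!/(20!×4!) = 10626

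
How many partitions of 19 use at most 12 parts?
By conjugation, equals partitions of 19 into parts ≤ 12. Let r_j(i) = number of partitions of i into parts ≤ j, for i = 0..19. r_1(i) = 1 for all i; r_j(i) = r_{j-1}(i) + r_j(i-j). Rows j = 2..12: ≤2: 1 1 2 2 3 3 4 4 5 5 6 6 7 7 8 8 9 9 10 10; ≤3: 1 1 2 3 4 5 7 8 10 12 14 16 19 21 24 27 30 33 37 40; ≤4: 1 1 2 3 5 6 9 11 15 18 23 27 34 39 47 54 64 72 84 94; ≤5: 1 1 2 3 5 7 10 13 18 23 30 37 47 57 70 84 101 119 141 164; ≤6: 1 1 2 3 5 7 11 14 20 26 35 44 58 71 90 110 136 163 199 235; ≤7: 1 1 2 3 5 7 11 15 21 28 38 49 65 82 105 131 164 201 248 300; ≤8: 1 1 2 3 5 7 11 15 22 29 40 52 70 89 116 146 186 230 288 352; ≤9: 1 1 2 3 5 7 11 15 22 30 41 54 73 94 123 157 201 252 318 393; ≤10: 1 1 2 3 5 7 11 15 22 30 42 55 75 97 128 164 212 267 340 423; ≤11: 1 1 2 3 5 7 11 15 22 30 42 56 76 99 131 169 219 278 355 445; ≤12: 1 1 2 3 5 7 11 15 22 30 42 56 77 100 133 172 224 285 366 460. r_12(19) = 460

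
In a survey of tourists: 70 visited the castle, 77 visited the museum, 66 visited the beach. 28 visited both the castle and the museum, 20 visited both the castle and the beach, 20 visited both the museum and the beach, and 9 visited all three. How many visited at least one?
|A∪B∪C| = 70+77+66-28-20-20+9 = 154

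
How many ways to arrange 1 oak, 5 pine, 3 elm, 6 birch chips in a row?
15! / (1! × 5! × 3! × 6!) = 2522520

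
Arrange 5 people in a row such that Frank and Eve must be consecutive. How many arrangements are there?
Treat the 2 as one block: (5-2+1)! × 2! = 24 × 2 = 48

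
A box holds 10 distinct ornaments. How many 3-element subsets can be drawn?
C(10,3) = 10!/(3!×7!) = 120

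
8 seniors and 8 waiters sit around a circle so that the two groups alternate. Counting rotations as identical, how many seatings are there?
Fix one of the seniors: (8-1)! ways for the remaining seniors, × 8! ways for the waiters = 5040 × 40320 = 203212800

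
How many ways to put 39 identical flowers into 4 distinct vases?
C(39+4-1, 4-1) = C(42, 3) = 11480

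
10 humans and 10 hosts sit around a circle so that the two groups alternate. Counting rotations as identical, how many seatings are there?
Fix one of the humans: (10-1)! ways for the remaining humans, × 10! ways for the hosts = 362880 × 3628800 = 1316818944000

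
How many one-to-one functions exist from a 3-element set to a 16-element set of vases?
P(16,3) = 16!/(16-3)! = 3360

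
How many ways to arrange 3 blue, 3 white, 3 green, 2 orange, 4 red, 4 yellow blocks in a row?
19! / (3! × 3! × 3! × 2! × 4! × 4!) = 488864376000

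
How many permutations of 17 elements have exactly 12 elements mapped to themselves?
Choose the 12 fixed points C(17,12) = 6188, derange the rest: !5 = Σ_{j=0}^{5} (-1)^j·5!/j! = 120 - 120 + 60 - 20 + 5 - 1 = 44. Product = 6188 × 44 = 272272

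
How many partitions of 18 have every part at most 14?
Let r_j(i) = number of partitions of i into parts ≤ j, for i = 0..18. r_1(i) = 1 for all i; r_j(i) = r_{j-1}(i) + r_j(i-j). Rows j = 2..14: ≤2: 1 1 2 2 3 3 4 4 5 5 6 6 7 7 8 8 9 9 10; ≤3: 1 1 2 3 4 5 7 8 10 12 14 16 19 21 24 27 30 33 37; ≤4: 1 1 2 3 5 6 9 11 15 18 23 27 34 39 47 54 64 72 84; ≤5: 1 1 2 3 5 7 10 13 18 23 30 37 47 57 70 84 101 119 141; ≤6: 1 1 2 3 5 7 11 14 20 26 35 44 58 71 90 110 136 163 199; ≤7: 1 1 2 3 5 7 11 15 21 28 38 49 65 82 105 131 164 201 248; ≤8: 1 1 2 3 5 7 11 15 22 29 40 52 70 89 116 146 186 230 288; ≤9: 1 1 2 3 5 7 11 15 22 30 41 54 73 94 123 157 201 252 318; ≤10: 1 1 2 3 5 7 11 15 22 30 42 55 75 97 128 164 212 267 340; ≤11: 1 1 2 3 5 7 11 15 22 30 42 56 76 99 131 169 219 278 355; ≤12: 1 1 2 3 5 7 11 15 22 30 42 56 77 100 133 172 224 285 366; ≤13: 1 1 2 3 5 7 11 15 22 30 42 56 77 101 134 174 227 290 373; ≤14: 1 1 2 3 5 7 11 15 22 30 42 56 77 101 135 175 229 293 378. r_14(18) = 378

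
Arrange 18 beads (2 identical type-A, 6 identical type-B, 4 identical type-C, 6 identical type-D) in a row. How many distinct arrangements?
18! / (2! × 6! × 4! × 6!) = 257297040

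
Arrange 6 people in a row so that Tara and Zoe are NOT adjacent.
Total - adjacent = 6! - (6-1)!×2 = 720 - 240 = 480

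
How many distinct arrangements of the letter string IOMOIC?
6! / (2! × 1! × 2! × 1!) = 180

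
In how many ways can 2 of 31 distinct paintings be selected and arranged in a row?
P(31,2) = 31!/(31-2)! = 930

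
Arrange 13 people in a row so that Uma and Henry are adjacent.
Treat as block: (13-1)! × 2! = 479001600 × 2 = 958003200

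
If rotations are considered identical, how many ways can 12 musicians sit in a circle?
Circular: fix one position, arrange the rest. (12-1)! = 39916800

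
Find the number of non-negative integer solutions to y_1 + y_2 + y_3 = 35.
C(35+3-1, 3-1) = C(37, 2) = 666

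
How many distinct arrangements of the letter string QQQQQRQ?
7! / (6! × 1!) = 7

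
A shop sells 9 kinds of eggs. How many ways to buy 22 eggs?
C(22+9-1, 9-1) = C(30, 8) = 5852925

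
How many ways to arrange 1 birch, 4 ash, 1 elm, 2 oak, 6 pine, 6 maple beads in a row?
20! / (1! × 4! × 1! × 2! × 6! × 6!) = 97772875200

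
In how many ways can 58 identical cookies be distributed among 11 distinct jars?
C(58+11-1, 11-1) = C(68, 10) = 290752384208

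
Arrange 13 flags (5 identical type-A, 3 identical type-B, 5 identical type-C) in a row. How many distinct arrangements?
13! / (5! × 3! × 5!) = 72072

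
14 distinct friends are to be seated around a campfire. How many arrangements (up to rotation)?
Circular: fix one position, arrange the rest. (14-1)! = 6227020800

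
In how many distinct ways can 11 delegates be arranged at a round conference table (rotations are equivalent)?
Circular: fix one position, arrange the rest. (11-1)! = 3628800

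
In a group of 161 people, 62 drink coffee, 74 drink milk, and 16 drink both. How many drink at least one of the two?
|A∪B| = |A| + |B| - |A∩B| = 62 + 74 - 16 = 120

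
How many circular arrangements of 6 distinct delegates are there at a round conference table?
Circular: fix one position, arrange the rest. (6-1)! = 120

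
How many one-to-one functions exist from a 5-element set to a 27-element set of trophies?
P(27,5) = 27!/(27-5)! = 9687600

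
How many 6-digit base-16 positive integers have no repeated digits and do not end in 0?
Last digit: 15 nonzero choices. First digit: 14 (nonzero, ≠last). Middle 4: P(14,4) = 24024. Total = 5045040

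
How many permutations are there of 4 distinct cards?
4! = 24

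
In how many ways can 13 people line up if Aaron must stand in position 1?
Fix one position: (13-1)! = 479001600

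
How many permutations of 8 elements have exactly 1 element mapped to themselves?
Choose the 1 fixed point C(8,1) = 8, derange the rest: !7 = Σ_{j=0}^{7} (-1)^j·7!/j! = 5040 - 5040 + 2520 - 840 + 210 - 42 + 7 - 1 = 1854. Product = 8 × 1854 = 14832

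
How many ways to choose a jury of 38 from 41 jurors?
C(41,38) = 41!/(38!×3!) = 10660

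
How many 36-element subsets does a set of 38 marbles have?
C(38,36) = 38!/(36!×2!) = 703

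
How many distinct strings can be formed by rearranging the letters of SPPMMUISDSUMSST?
15! / (1! × 1! × 2! × 1! × 5! × 2! × 3!) = 454053600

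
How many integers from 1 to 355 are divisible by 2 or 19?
⌊355/2⌋ + ⌊355/19⌋ - ⌊355/38⌋ = 177 + 18 - 9 = 186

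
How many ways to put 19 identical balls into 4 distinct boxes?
C(19+4-1, 4-1) = C(22, 3) = 1540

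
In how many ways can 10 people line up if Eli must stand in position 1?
Fix one position: (10-1)! = 362880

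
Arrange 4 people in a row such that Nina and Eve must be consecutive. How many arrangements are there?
Treat the 2 as one block: (4-2+1)! × 2! = 6 × 2 = 12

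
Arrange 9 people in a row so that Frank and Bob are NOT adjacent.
Total - adjacent = 9! - (9-1)!×2 = 362880 - 80640 = 282240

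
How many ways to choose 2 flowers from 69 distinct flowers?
C(69,2) = 69!/(2!×67!) = 2346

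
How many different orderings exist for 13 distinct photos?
13! = 6227020800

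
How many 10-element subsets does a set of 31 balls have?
C(31,10) = 31!/(10!×21!) = 44352165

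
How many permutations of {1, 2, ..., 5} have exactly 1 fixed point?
Choose the 1 fixed point C(5,1) = 5, derange the rest: !4 = Σ_{j=0}^{4} (-1)^j·4!/j! = 24 - 24 + 12 - 4 + 1 = 9. Product = 5 × 9 = 45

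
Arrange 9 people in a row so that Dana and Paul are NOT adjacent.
Total - adjacent = 9! - (9-1)!×2 = 362880 - 80640 = 282240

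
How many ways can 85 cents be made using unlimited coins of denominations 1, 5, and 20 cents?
Coefficient of x^85 in 1/(1-x^1) · 1/(1-x^5) · 1/(1-x^20). Case on j = number of 20-cent coins (j = 0..4); remainder r = 85 - 20j is made from {1,5} in ⌊r/5⌋+1 ways. r = 85, 65, 45, 25, 5 → 18 + 14 + 10 + 6 + 2 = 50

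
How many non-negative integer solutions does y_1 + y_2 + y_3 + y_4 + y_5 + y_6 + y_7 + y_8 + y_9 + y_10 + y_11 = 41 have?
C(41+11-1, 11-1) = C(51, 10) = 12777711870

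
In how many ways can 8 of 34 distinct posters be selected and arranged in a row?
P(34,8) = 34!/(34-8)! = 732058145280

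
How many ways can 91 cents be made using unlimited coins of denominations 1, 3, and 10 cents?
Coefficient of x^91 in 1/(1-x^1) · 1/(1-x^3) · 1/(1-x^10). Case on j = number of 10-cent coins (j = 0..9); remainder r = 91 - 10j is made from {1,3} in ⌊r/3⌋+1 ways. r = 91, 81, 71, 61, 51, 41, 31, 21, 11, 1 → 31 + 28 + 24 + 21 + 18 + 14 + 11 + 8 + 4 + 1 = 160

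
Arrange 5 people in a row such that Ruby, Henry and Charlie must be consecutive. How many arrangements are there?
Treat the 3 as one block: (5-3+1)! × 3! = 6 × 6 = 36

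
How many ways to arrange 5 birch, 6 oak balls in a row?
11! / (5! × 6!) = 462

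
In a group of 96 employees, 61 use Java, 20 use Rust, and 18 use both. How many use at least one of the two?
|A∪B| = |A| + |B| - |A∩B| = 61 + 20 - 18 = 63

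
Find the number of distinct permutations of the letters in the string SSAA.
4! / (2! × 2!) = 6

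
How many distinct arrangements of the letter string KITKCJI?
7! / (2! × 1! × 2! × 1! × 1!) = 1260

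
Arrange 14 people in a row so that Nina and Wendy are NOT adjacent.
Total - adjacent = 14! - (14-1)!×2 = 87178291200 - 12454041600 = 74724249600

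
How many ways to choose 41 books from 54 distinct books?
C(54,41) = 54!/(41!×13!) = 1108176102180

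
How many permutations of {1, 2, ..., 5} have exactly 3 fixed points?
Choose the 3 fixed points C(5,3) = 10, derange the rest: !2 = Σ_{j=0}^{2} (-1)^j·2!/j! = 2 - 2 + 1 = 1. Product = 10 × 1 = 10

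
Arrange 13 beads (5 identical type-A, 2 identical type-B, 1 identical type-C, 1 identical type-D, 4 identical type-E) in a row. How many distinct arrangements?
13! / (5! × 2! × 1! × 1! × 4!) = 1081080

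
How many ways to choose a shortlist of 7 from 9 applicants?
C(9,7) = 9!/(7!×2!) = 36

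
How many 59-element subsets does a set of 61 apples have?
C(61,59) = 61!/(59!×2!) = 1830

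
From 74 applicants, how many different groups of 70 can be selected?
C(74,70) = 74!/(70!×4!) = 1150626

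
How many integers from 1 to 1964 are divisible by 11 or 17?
⌊1964/11⌋ + ⌊1964/17⌋ - ⌊1964/187⌋ = 178 + 115 - 10 = 283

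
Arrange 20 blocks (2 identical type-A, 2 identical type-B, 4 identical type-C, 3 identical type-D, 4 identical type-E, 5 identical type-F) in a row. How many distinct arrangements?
20! / (2! × 2! × 4! × 3! × 4! × 5!) = 1466593128000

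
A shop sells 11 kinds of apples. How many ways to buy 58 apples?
C(58+11-1, 11-1) = C(68, 10) = 290752384208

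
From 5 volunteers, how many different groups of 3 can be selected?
C(5,3) = 5!/(3!×2!) = 10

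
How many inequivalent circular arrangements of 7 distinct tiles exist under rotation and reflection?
(7-1)!/2 = 720/2 = 360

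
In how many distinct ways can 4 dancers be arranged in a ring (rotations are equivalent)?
Circular: fix one position, arrange the rest. (4-1)! = 6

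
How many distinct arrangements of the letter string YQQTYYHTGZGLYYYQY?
17! / (2! × 1! × 1! × 7! × 1! × 3! × 2!) = 2940537600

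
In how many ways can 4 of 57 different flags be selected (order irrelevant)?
C(57,4) = 57!/(4!×53!) = 395010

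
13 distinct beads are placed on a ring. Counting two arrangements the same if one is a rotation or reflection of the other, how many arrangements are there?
(13-1)!/2 = 479001600/2 = 239500800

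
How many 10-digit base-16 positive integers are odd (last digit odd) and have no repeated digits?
Last∈{1,3,5,7,9,11,13,15}. Last=0: 0. Last nonzero: 8×14×P(14,8) = 13561067520. Total = 13561067520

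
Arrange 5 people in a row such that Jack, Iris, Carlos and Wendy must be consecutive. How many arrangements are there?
Treat the 4 as one block: (5-4+1)! × 4! = 2 × 24 = 48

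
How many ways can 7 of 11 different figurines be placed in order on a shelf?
P(11,7) = 11!/(11-7)! = 1663200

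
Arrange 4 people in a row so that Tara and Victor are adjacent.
Treat as block: (4-1)! × 2! = 6 × 2 = 12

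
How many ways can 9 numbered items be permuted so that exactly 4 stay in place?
Choose the 4 fixed points C(9,4) = 126, derange the rest: !5 = Σ_{j=0}^{5} (-1)^j·5!/j! = 120 - 120 + 60 - 20 + 5 - 1 = 44. Product = 126 × 44 = 5544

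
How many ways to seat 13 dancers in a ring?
Circular: fix one position, arrange the rest. (13-1)! = 479001600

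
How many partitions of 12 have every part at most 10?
Let r_j(i) = number of partitions of i into parts ≤ j, for i = 0..12. r_1(i) = 1 for all i; r_j(i) = r_{j-1}(i) + r_j(i-j). Rows j = 2..10: ≤2: 1 1 2 2 3 3 4 4 5 5 6 6 7; ≤3: 1 1 2 3 4 5 7 8 10 12 14 16 19; ≤4: 1 1 2 3 5 6 9 11 15 18 23 27 34; ≤5: 1 1 2 3 5 7 10 13 18 23 30 37 47; ≤6: 1 1 2 3 5 7 11 14 20 26 35 44 58; ≤7: 1 1 2 3 5 7 11 15 21 28 38 49 65; ≤8: 1 1 2 3 5 7 11 15 22 29 40 52 70; ≤9: 1 1 2 3 5 7 11 15 22 30 41 54 73; ≤10: 1 1 2 3 5 7 11 15 22 30 42 55 75. r_10(12) = 75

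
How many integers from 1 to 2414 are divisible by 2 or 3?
⌊2414/2⌋ + ⌊2414/3⌋ - ⌊2414/6⌋ = 1207 + 804 - 402 = 1609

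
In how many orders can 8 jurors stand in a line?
8! = 40320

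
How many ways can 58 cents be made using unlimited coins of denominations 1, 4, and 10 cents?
Coefficient of x^58 in 1/(1-x^1) · 1/(1-x^4) · 1/(1-x^10). Case on j = number of 10-cent coins (j = 0..5); remainder r = 58 - 10j is made from {1,4} in ⌊r/4⌋+1 ways. r = 58, 48, 38, 28, 18, 8 → 15 + 13 + 10 + 8 + 5 + 3 = 54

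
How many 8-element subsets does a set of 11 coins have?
C(11,8) = 11!/(8!×3!) = 165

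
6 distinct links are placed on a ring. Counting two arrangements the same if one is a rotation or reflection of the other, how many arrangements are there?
(6-1)!/2 = 120/2 = 60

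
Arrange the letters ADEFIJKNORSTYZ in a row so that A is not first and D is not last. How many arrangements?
By inclusion-exclusion: 14! - 2×(14-1)! + (14-2)! = 87178291200 - 12454041600 + 479001600 = 75203251200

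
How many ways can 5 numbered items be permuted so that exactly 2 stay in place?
Choose the 2 fixed points C(5,2) = 10, derange the rest: !3 = Σ_{j=0}^{3} (-1)^j·3!/j! = 6 - 6 + 3 - 1 = 2. Product = 10 × 2 = 20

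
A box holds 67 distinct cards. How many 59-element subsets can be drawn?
C(67,59) = 67!/(59!×8!) = 6522361560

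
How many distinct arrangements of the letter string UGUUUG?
6! / (4! × 2!) = 15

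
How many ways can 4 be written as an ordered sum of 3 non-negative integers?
C(4+3-1, 3-1) = C(6, 2) = 15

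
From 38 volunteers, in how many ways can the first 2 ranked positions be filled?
P(38,2) = 38!/(38-2)! = 1406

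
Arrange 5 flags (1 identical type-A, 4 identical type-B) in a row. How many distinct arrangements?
5! / (1! × 4!) = 5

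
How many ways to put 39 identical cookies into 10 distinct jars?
C(39+10-1, 10-1) = C(48, 9) = 1677106640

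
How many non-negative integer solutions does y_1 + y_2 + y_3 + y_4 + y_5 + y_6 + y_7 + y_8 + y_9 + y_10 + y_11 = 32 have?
C(32+11-1, 11-1) = C(42, 10) = 1471442973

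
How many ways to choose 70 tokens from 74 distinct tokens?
C(74,70) = 74!/(70!×4!) = 1150626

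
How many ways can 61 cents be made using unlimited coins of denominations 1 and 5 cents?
Coefficient of x^61 in 1/(1-x^1) · 1/(1-x^5). Use j coins of 5 for j = 0..⌊61/5⌋ = 12, the rest in 1s: 12 + 1 = 13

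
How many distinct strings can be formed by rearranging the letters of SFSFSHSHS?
9! / (5! × 2! × 2!) = 756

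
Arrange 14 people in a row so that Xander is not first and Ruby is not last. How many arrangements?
By inclusion-exclusion: 14! - 2×(14-1)! + (14-2)! = 87178291200 - 12454041600 + 479001600 = 75203251200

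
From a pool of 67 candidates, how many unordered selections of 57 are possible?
C(67,57) = 67!/(57!×10!) = 247994680648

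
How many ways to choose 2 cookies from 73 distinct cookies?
C(73,2) = 73!/(2!×71!) = 2628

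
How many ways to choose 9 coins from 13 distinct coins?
C(13,9) = 13!/(9!×4!) = 715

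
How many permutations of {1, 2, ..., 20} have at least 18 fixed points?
Exactly j fixed points: C(20,j)·!(20-j); sum over j ≥ 18 (derangement numbers via !m = (m-1)·(!(m-1) + !(m-2)): !0..!2 = 1, 0, 1). Σ_{j=18}^{20} C(20,j)·!(20-j) = C(20,18)·!2 + C(20,19)·!1 + C(20,20)·!0 = 190·1 + 20·0 + 1·1 = 191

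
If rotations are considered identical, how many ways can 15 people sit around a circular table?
Circular: fix one position, arrange the rest. (15-1)! = 87178291200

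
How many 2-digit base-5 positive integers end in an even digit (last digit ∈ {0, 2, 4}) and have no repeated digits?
Last∈{0,2,4}. Last=0: 4. Last nonzero: 2×3×P(3,0) = 6. Total = 10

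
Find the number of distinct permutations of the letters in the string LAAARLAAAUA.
11! / (1! × 7! × 1! × 2!) = 3960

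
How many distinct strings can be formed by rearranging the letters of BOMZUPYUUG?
10! / (3! × 1! × 1! × 1! × 1! × 1! × 1! × 1!) = 604800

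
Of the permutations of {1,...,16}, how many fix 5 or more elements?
Exactly j fixed points: C(16,j)·!(16-j); sum over j ≥ 5 (derangement numbers via !m = (m-1)·(!(m-1) + !(m-2)): !0..!11 = 1, 0, 1, 2, 9, 44, 265, 1854, 14833, 133496, 1334961, 14684570). Σ_{j=5}^{16} C(16,j)·!(16-j) = C(16,5)·!11 + C(16,6)·!10 + C(16,7)·!9 + C(16,8)·!8 + C(16,9)·!7 + C(16,10)·!6 + C(16,11)·!5 + C(16,12)·!4 + C(16,13)·!3 + C(16,14)·!2 + C(16,15)·!1 + C(16,16)·!0 = 4368·14684570 + 8008·1334961 + 11440·133496 + 12870·14833 + 11440·1854 + 8008·265 + 4368·44 + 1820·9 + 560·2 + 120·1 + 16·0 + 1·1 = 76574206091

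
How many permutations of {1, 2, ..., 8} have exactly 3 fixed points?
Choose the 3 fixed points C(8,3) = 56, derange the rest: !5 = Σ_{j=0}^{5} (-1)^j·5!/j! = 120 - 120 + 60 - 20 + 5 - 1 = 44. Product = 56 × 44 = 2464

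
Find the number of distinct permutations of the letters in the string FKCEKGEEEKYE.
12! / (5! × 1! × 1! × 3! × 1! × 1!) = 665280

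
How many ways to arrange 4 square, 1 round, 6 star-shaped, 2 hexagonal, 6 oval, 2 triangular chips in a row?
21! / (4! × 1! × 6! × 2! × 6! × 2!) = 1026615189600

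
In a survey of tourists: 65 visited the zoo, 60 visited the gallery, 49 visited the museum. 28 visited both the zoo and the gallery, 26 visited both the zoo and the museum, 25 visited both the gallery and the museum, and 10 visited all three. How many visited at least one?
|A∪B∪C| = 65+60+49-28-26-25+10 = 105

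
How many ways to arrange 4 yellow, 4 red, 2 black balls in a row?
10! / (4! × 4! × 2!) = 3150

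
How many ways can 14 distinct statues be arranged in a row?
14! = 87178291200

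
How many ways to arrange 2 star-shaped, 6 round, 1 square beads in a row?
9! / (2! × 6! × 1!) = 252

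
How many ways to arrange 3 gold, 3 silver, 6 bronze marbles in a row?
12! / (3! × 3! × 6!) = 18480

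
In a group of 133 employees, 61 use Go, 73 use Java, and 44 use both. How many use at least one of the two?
|A∪B| = |A| + |B| - |A∩B| = 61 + 73 - 44 = 90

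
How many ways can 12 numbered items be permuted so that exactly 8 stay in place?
Choose the 8 fixed points C(12,8) = 495, derange the rest: !4 = Σ_{j=0}^{4} (-1)^j·4!/j! = 24 - 24 + 12 - 4 + 1 = 9. Product = 495 × 9 = 4455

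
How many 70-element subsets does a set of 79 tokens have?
C(79,70) = 79!/(70!×9!) = 205811513765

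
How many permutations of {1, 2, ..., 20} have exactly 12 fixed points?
Choose the 12 fixed points C(20,12) = 125970, derange the rest: !8 = Σ_{j=0}^{8} (-1)^j·8!/j! = 40320 - 40320 + 20160 - 6720 + 1680 - 336 + 56 - 8 + 1 = 14833. Product = 125970 × 14833 = 1868513010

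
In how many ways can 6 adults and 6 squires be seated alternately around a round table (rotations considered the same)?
Fix one of the adults: (6-1)! ways for the remaining adults, × 6! ways for the squires = 120 × 720 = 86400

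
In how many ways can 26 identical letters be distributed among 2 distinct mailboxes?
C(26+2-1, 2-1) = C(27, 1) = 27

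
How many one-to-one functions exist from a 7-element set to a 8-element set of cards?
P(8,7) = 8!/(8-7)! = 40320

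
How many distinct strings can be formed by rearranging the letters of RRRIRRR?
7! / (6! × 1!) = 7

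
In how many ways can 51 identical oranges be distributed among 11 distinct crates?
C(51+11-1, 11-1) = C(61, 10) = 90177170226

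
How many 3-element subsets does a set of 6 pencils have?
C(6,3) = 6!/(3!×3!) = 20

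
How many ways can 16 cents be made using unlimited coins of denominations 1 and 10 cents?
Coefficient of x^16 in 1/(1-x^1) · 1/(1-x^10). Use j coins of 10 for j = 0..⌊16/10⌋ = 1, the rest in 1s: 1 + 1 = 2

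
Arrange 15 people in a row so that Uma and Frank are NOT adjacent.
Total - adjacent = 15! - (15-1)!×2 = 1307674368000 - 174356582400 = 1133317785600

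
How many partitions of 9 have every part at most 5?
Let r_j(i) = number of partitions of i into parts ≤ j, for i = 0..9. r_1(i) = 1 for all i; r_j(i) = r_{j-1}(i) + r_j(i-j). Rows j = 2..5: ≤2: 1 1 2 2 3 3 4 4 5 5; ≤3: 1 1 2 3 4 5 7 8 10 12; ≤4: 1 1 2 3 5 6 9 11 15 18; ≤5: 1 1 2 3 5 7 10 13 18 23. r_5(9) = 23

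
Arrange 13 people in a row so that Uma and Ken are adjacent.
Treat as block: (13-1)! × 2! = 479001600 × 2 = 958003200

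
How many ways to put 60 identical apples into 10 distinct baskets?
C(60+10-1, 10-1) = C(69, 9) = 56672074888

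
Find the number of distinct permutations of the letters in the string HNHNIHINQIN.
11! / (4! × 3! × 3! × 1!) = 46200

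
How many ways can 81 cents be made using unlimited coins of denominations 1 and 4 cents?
Coefficient of x^81 in 1/(1-x^1) · 1/(1-x^4). Use j coins of 4 for j = 0..⌊81/4⌋ = 20, the rest in 1s: 20 + 1 = 21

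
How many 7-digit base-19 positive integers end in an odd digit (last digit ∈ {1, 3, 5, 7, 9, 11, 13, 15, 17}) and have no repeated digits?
Last∈{1,3,5,7,9,11,13,15,17}. Last=0: 0. Last nonzero: 9×17×P(17,5) = 113611680. Total = 113611680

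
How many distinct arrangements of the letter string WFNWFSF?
7! / (1! × 2! × 3! × 1!) = 420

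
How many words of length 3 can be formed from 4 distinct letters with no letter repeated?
P(4,3) = 4!/(4-3)! = 24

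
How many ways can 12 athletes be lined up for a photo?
12! = 479001600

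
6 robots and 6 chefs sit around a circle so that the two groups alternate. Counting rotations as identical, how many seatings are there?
Fix one of the robots: (6-1)! ways for the remaining robots, × 6! ways for the chefs = 120 × 720 = 86400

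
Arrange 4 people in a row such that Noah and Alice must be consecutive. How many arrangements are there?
Treat the 2 as one block: (4-2+1)! × 2! = 6 × 2 = 12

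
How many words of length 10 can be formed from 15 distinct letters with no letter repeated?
P(15,10) = 15!/(15-10)! = 10897286400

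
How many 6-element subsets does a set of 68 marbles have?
C(68,6) = 68!/(6!×62!) = 109453344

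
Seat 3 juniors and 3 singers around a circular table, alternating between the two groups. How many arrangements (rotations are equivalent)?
Fix one of the juniors: (3-1)! ways for the remaining juniors, × 3! ways for the singers = 2 × 6 = 12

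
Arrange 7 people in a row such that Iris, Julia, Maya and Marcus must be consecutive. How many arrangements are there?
Treat the 4 as one block: (7-4+1)! × 4! = 24 × 24 = 576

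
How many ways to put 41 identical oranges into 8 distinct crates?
C(41+8-1, 8-1) = C(48, 7) = 73629072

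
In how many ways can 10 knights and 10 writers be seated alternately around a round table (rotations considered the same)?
Fix one of the knights: (10-1)! ways for the remaining knights, × 10! ways for the writers = 362880 × 3628800 = 1316818944000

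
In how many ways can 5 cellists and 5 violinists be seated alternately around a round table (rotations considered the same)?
Fix one of the cellists: (5-1)! ways for the remaining cellists, × 5! ways for the violinists = 24 × 120 = 2880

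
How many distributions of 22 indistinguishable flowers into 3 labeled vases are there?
C(22+3-1, 3-1) = C(24, 2) = 276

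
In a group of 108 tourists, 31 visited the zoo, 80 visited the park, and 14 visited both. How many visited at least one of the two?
|A∪B| = |A| + |B| - |A∩B| = 31 + 80 - 14 = 97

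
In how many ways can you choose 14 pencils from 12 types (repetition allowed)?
C(14+12-1, 12-1) = C(25, 11) = 4457400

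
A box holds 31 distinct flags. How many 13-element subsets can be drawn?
C(31,13) = 31!/(13!×18!) = 206253075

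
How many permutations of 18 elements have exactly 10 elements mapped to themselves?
Choose the 10 fixed points C(18,10) = 43758, derange the rest: !8 = Σ_{j=0}^{8} (-1)^j·8!/j! = 40320 - 40320 + 20160 - 6720 + 1680 - 336 + 56 - 8 + 1 = 14833. Product = 43758 × 14833 = 649062414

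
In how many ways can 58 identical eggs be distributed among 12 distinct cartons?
C(58+12-1, 12-1) = C(69, 11) = 1823810410032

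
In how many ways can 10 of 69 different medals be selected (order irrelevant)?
C(69,10) = 69!/(10!×59!) = 340032449328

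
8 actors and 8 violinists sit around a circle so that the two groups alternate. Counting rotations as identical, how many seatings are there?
Fix one of the actors: (8-1)! ways for the remaining actors, × 8! ways for the violinists = 5040 × 40320 = 203212800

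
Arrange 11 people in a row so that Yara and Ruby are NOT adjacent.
Total - adjacent = 11! - (11-1)!×2 = 39916800 - 7257600 = 32659200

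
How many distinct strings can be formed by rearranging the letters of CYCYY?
5! / (3! × 2!) = 10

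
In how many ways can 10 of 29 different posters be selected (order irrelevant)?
C(29,10) = 29!/(10!×19!) = 20030010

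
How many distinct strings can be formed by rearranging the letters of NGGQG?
5! / (1! × 1! × 3!) = 20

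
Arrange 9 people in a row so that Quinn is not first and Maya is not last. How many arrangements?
By inclusion-exclusion: 9! - 2×(9-1)! + (9-2)! = 362880 - 80640 + 5040 = 287280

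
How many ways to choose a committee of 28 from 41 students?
C(41,28) = 41!/(28!×13!) = 17620076360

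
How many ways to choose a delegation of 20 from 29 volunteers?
C(29,20) = 29!/(20!×9!) = 10015005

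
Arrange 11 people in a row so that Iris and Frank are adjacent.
Treat as block: (11-1)! × 2! = 3628800 × 2 = 7257600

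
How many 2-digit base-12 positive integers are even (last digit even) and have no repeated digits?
Last∈{0,2,4,6,8,10}. Last=0: 11. Last nonzero: 5×10×P(10,0) = 50. Total = 61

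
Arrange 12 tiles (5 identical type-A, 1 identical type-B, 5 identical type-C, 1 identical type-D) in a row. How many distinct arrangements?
12! / (5! × 1! × 5! × 1!) = 33264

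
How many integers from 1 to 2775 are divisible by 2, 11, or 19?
⌊2775/2⌋+⌊2775/11⌋+⌊2775/19⌋ - ⌊2775/22⌋-⌊2775/38⌋-⌊2775/209⌋ + ⌊2775/418⌋ = 1387+252+146 - 126-73-13 + 6 = 1579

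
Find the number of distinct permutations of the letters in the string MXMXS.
5! / (2! × 1! × 2!) = 30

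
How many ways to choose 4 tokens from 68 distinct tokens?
C(68,4) = 68!/(4!×64!) = 814385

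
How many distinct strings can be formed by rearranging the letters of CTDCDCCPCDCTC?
13! / (2! × 7! × 3! × 1!) = 102960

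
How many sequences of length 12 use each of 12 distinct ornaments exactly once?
12! = 479001600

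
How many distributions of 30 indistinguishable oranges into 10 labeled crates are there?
C(30+10-1, 10-1) = C(39, 9) = 211915132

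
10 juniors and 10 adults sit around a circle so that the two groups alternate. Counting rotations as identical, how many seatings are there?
Fix one of the juniors: (10-1)! ways for the remaining juniors, × 10! ways for the adults = 362880 × 3628800 = 1316818944000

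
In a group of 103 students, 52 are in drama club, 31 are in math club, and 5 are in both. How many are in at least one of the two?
|A∪B| = |A| + |B| - |A∩B| = 52 + 31 - 5 = 78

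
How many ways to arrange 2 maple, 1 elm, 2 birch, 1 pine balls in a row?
6! / (2! × 1! × 2! × 1!) = 180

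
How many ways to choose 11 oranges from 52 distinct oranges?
C(52,11) = 52!/(11!×41!) = 60403728840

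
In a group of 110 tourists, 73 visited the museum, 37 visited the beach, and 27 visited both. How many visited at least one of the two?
|A∪B| = |A| + |B| - |A∩B| = 73 + 37 - 27 = 83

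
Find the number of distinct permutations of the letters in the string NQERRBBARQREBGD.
15! / (3! × 4! × 1! × 1! × 2! × 2! × 1! × 1!) = 2270268000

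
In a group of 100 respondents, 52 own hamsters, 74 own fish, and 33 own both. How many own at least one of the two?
|A∪B| = |A| + |B| - |A∩B| = 52 + 74 - 33 = 93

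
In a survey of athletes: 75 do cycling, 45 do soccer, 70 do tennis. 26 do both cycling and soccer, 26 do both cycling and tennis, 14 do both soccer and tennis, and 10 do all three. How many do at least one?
|A∪B∪C| = 75+45+70-26-26-14+10 = 134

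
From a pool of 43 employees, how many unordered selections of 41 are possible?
C(43,41) = 43!/(41!×2!) = 903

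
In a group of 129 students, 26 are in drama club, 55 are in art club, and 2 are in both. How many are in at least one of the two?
|A∪B| = |A| + |B| - |A∩B| = 26 + 55 - 2 = 79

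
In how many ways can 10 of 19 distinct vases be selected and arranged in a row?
P(19,10) = 19!/(19-10)! = 335221286400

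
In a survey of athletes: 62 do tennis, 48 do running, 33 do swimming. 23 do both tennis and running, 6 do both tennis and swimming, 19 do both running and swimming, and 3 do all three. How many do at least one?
|A∪B∪C| = 62+48+33-23-6-19+3 = 98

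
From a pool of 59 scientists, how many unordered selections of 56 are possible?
C(59,56) = 59!/(56!×3!) = 32509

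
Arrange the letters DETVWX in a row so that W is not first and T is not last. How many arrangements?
By inclusion-exclusion: 6! - 2×(6-1)! + (6-2)! = 720 - 240 + 24 = 504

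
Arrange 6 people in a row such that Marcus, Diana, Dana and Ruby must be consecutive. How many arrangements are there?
Treat the 4 as one block: (6-4+1)! × 4! = 6 × 24 = 144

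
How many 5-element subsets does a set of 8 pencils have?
C(8,5) = 8!/(5!×3!) = 56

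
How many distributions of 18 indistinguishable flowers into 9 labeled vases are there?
C(18+9-1, 9-1) = C(26, 8) = 1562275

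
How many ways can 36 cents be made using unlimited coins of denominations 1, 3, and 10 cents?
Coefficient of x^36 in 1/(1-x^1) · 1/(1-x^3) · 1/(1-x^10). Case on j = number of 10-cent coins (j = 0..3); remainder r = 36 - 10j is made from {1,3} in ⌊r/3⌋+1 ways. r = 36, 26, 16, 6 → 13 + 9 + 6 + 3 = 31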